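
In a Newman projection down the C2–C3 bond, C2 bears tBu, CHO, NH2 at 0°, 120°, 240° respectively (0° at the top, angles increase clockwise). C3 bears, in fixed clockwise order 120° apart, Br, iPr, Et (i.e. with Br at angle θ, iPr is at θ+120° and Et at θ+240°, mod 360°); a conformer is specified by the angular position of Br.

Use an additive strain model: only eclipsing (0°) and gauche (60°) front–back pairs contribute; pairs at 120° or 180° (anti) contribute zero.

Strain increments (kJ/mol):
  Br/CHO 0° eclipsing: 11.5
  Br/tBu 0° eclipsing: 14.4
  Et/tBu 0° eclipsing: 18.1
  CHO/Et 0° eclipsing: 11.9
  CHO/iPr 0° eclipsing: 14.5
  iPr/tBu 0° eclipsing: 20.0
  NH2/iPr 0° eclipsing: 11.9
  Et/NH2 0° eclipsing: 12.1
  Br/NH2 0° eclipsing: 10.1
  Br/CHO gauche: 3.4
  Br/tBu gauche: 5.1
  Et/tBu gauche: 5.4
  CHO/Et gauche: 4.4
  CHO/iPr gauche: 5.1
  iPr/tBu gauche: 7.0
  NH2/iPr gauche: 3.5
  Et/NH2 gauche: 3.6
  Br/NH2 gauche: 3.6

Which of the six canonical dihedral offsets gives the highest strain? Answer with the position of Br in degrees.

Br at 0° is eclipsed. tBu at 0° is eclipsed with Br at 0° (14.4); CHO at 120° is eclipsed with iPr at 120° (14.5); NH2 at 240° is eclipsed with Et at 240° (12.1). Total 41.0 kJ/mol.
Br at 60° is staggered. tBu at 0° is gauche with Br at 60° (5.1); tBu at 0° is gauche with Et at 300° (5.4); CHO at 120° is gauche with Br at 60° (3.4); CHO at 120° is gauche with iPr at 180° (5.1); NH2 at 240° is gauche with iPr at 180° (3.5); NH2 at 240° is gauche with Et at 300° (3.6). Total 26.1 kJ/mol.
Br at 120° is eclipsed. tBu at 0° is eclipsed with Et at 0° (18.1); CHO at 120° is eclipsed with Br at 120° (11.5); NH2 at 240° is eclipsed with iPr at 240° (11.9). Total 41.5 kJ/mol.
Br at 180° is staggered. tBu at 0° is gauche with iPr at 300° (7.0); tBu at 0° is gauche with Et at 60° (5.4); CHO at 120° is gauche with Br at 180° (3.4); CHO at 120° is gauche with Et at 60° (4.4); NH2 at 240° is gauche with Br at 180° (3.6); NH2 at 240° is gauche with iPr at 300° (3.5). Total 27.3 kJ/mol.
Br at 240° is eclipsed. tBu at 0° is eclipsed with iPr at 0° (20.0); CHO at 120° is eclipsed with Et at 120° (11.9); NH2 at 240° is eclipsed with Br at 240° (10.1). Total 42.0 kJ/mol.
Br at 300° is staggered. tBu at 0° is gauche with Br at 300° (5.1); tBu at 0° is gauche with iPr at 60° (7.0); CHO at 120° is gauche with iPr at 60° (5.1); CHO at 120° is gauche with Et at 180° (4.4); NH2 at 240° is gauche with Br at 300° (3.6); NH2 at 240° is gauche with Et at 180° (3.6). Total 28.8 kJ/mol.
The maximum (42.0 kJ/mol) occurs with Br at 240°.

240°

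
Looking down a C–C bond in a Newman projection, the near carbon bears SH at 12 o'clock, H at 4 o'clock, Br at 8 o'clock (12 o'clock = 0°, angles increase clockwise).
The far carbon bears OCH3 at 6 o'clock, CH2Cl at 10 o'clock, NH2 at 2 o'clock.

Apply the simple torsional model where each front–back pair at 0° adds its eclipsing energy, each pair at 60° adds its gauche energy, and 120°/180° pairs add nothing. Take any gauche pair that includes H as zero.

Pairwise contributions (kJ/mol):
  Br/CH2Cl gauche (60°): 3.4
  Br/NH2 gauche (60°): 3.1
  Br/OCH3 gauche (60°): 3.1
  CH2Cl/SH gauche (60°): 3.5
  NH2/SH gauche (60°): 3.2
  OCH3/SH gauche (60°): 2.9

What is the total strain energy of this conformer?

This conformer is staggered. SH at 0° is gauche with CH2Cl at 300° (3.5); SH at 0° is gauche with NH2 at 60° (3.2); Br at 240° is gauche with OCH3 at 180° (3.1); Br at 240° is gauche with CH2Cl at 300° (3.4). Total 13.2 kJ/mol.

13.2 kJ/mol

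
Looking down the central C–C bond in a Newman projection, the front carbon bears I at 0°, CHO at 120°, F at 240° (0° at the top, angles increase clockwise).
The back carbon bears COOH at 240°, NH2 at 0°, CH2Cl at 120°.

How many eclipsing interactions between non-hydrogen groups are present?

Non-H eclipsing pairs: I(0°)/NH2(0°); CHO(120°)/CH2Cl(120°); F(240°)/COOH(240°) — 3 interactions.

3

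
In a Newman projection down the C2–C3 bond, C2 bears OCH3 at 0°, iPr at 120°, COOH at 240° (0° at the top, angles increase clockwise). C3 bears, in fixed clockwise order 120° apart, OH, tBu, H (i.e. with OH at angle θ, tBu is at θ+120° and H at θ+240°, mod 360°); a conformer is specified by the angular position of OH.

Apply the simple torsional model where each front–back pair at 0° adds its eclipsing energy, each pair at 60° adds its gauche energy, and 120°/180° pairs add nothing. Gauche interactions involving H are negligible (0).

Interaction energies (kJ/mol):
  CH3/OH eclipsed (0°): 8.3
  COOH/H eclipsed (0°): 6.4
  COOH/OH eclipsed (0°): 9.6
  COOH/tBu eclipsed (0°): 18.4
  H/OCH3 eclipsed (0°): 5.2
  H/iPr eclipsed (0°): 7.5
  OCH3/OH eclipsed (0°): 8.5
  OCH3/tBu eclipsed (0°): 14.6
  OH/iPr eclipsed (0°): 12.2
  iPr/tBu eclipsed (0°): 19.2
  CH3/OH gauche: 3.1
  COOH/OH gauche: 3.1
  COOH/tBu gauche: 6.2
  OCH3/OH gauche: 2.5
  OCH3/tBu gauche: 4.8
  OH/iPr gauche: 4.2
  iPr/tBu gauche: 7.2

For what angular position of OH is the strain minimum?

OH at 0° (eclipsed): OCH3(0°)/OH(0°) eclipsed 8.5; iPr(120°)/tBu(120°) eclipsed 19.2; COOH(240°)/H(240°) eclipsed 6.4 → 34.1 kJ/mol.
OH at 60° (staggered): OCH3(0°)/OH(60°) gauche 2.5; iPr(120°)/OH(60°) gauche 4.2; iPr(120°)/tBu(180°) gauche 7.2; COOH(240°)/tBu(180°) gauche 6.2 → 20.1 kJ/mol.
OH at 120° (eclipsed): OCH3(0°)/H(0°) eclipsed 5.2; iPr(120°)/OH(120°) eclipsed 12.2; COOH(240°)/tBu(240°) eclipsed 18.4 → 35.8 kJ/mol.
OH at 180° (staggered): OCH3(0°)/tBu(300°) gauche 4.8; iPr(120°)/OH(180°) gauche 4.2; COOH(240°)/OH(180°) gauche 3.1; COOH(240°)/tBu(300°) gauche 6.2 → 18.3 kJ/mol.
OH at 240° (eclipsed): OCH3(0°)/tBu(0°) eclipsed 14.6; iPr(120°)/H(120°) eclipsed 7.5; COOH(240°)/OH(240°) eclipsed 9.6 → 31.7 kJ/mol.
OH at 300° (staggered): OCH3(0°)/OH(300°) gauche 2.5; OCH3(0°)/tBu(60°) gauche 4.8; iPr(120°)/tBu(60°) gauche 7.2; COOH(240°)/OH(300°) gauche 3.1 → 17.6 kJ/mol.
The minimum (17.6 kJ/mol) occurs with OH at 300°.

300°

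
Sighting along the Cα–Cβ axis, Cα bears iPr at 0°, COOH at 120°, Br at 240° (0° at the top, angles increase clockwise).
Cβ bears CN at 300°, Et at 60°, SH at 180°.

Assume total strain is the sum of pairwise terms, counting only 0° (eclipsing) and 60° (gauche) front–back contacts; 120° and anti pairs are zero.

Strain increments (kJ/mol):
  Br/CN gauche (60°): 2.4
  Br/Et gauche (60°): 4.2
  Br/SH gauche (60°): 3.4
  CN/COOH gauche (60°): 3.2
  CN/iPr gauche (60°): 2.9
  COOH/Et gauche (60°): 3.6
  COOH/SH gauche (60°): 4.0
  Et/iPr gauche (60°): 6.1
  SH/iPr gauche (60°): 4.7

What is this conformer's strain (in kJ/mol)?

22.4 kJ/mol

This conformer is staggered. iPr at 0° is gauche with CN at 300° (2.9); iPr at 0° is gauche with Et at 60° (6.1); COOH at 120° is gauche with Et at 60° (3.6); COOH at 120° is gauche with SH at 180° (4.0); Br at 240° is gauche with CN at 300° (2.4); Br at 240° is gauche with SH at 180° (3.4). Total 22.4 kJ/mol.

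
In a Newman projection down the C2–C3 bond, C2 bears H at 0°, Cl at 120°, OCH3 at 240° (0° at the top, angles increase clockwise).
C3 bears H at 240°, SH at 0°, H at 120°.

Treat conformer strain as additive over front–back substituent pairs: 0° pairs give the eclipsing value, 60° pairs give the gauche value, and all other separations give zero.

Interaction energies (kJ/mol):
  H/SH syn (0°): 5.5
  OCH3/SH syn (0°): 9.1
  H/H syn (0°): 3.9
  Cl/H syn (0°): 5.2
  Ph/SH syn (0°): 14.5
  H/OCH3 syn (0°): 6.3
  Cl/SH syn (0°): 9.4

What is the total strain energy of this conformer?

This conformer is eclipsed. H at 0° is eclipsed with SH at 0° (5.5); Cl at 120° is eclipsed with H at 120° (5.2); OCH3 at 240° is eclipsed with H at 240° (6.3). Total 17.0 kJ/mol.

17.0 kJ/mol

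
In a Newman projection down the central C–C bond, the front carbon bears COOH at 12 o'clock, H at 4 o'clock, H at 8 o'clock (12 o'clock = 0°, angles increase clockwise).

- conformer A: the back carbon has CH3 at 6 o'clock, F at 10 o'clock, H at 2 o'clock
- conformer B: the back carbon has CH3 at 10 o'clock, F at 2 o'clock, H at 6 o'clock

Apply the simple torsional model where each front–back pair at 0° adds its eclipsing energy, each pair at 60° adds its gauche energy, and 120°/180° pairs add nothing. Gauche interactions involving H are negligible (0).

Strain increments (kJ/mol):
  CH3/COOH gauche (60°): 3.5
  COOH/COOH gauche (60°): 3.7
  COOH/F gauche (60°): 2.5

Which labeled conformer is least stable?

A (staggered): COOH(0°)/F(300°) gauche 2.5 → 2.5 kJ/mol.
B (staggered): COOH(0°)/CH3(300°) gauche 3.5; COOH(0°)/F(60°) gauche 2.5 → 6.0 kJ/mol.
B has the highest total (6.0 kJ/mol).

B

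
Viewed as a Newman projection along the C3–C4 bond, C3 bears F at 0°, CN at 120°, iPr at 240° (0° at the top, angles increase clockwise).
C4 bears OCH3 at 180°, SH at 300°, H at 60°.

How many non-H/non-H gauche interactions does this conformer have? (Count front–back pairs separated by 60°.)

Non-H gauche pairs: F(0°)/SH(300°); CN(120°)/OCH3(180°); iPr(240°)/OCH3(180°); iPr(240°)/SH(300°) — 4 interactions.

4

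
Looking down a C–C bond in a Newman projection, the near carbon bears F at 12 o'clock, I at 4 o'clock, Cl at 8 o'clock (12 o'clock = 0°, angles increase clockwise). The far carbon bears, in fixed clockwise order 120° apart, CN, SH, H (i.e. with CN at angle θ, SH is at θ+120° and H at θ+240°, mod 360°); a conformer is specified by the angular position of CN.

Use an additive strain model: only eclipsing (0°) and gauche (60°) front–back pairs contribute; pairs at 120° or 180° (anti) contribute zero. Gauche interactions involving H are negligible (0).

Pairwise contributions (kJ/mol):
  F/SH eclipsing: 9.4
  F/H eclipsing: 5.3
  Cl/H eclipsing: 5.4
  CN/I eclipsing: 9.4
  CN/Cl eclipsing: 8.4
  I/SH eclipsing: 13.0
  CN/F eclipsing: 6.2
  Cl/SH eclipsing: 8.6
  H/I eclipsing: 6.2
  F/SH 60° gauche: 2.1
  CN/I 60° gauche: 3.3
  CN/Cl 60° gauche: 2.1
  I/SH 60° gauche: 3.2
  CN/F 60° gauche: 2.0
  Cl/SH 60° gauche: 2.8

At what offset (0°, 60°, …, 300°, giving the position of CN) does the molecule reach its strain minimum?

CN at 0° (eclipsed): F(0°)/CN(0°) eclipsed 6.2; I(120°)/SH(120°) eclipsed 13.0; Cl(240°)/H(240°) eclipsed 5.4 → 24.6 kJ/mol.
CN at 60° (staggered): F(0°)/CN(60°) gauche 2.0; I(120°)/CN(60°) gauche 3.3; I(120°)/SH(180°) gauche 3.2; Cl(240°)/SH(180°) gauche 2.8 → 11.3 kJ/mol.
CN at 120° (eclipsed): F(0°)/H(0°) eclipsed 5.3; I(120°)/CN(120°) eclipsed 9.4; Cl(240°)/SH(240°) eclipsed 8.6 → 23.3 kJ/mol.
CN at 180° (staggered): F(0°)/SH(300°) gauche 2.1; I(120°)/CN(180°) gauche 3.3; Cl(240°)/CN(180°) gauche 2.1; Cl(240°)/SH(300°) gauche 2.8 → 10.3 kJ/mol.
CN at 240° (eclipsed): F(0°)/SH(0°) eclipsed 9.4; I(120°)/H(120°) eclipsed 6.2; Cl(240°)/CN(240°) eclipsed 8.4 → 24.0 kJ/mol.
CN at 300° (staggered): F(0°)/CN(300°) gauche 2.0; F(0°)/SH(60°) gauche 2.1; I(120°)/SH(60°) gauche 3.2; Cl(240°)/CN(300°) gauche 2.1 → 9.4 kJ/mol.
The minimum (9.4 kJ/mol) occurs with CN at 300°.

300°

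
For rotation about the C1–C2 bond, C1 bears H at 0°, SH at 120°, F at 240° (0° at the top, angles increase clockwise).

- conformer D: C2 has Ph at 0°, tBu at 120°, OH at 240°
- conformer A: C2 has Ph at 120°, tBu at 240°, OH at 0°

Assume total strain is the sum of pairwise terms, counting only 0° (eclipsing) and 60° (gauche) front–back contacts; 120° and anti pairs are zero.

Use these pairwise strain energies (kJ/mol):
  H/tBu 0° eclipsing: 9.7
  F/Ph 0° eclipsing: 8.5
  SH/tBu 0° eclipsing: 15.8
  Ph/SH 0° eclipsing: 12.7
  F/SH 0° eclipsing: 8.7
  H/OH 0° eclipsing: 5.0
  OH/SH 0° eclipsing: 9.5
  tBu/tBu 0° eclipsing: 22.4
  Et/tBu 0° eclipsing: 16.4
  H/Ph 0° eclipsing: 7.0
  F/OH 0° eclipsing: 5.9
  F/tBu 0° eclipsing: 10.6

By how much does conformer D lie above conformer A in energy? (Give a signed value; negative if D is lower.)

+0.4 kJ/mol

D (eclipsed): H–Ph eclipsed, SH–tBu eclipsed, F–OH eclipsed; 7.0 + 15.8 + 5.9 = 28.7 kJ/mol.
A (eclipsed): H–OH eclipsed, SH–Ph eclipsed, F–tBu eclipsed; 5.0 + 12.7 + 10.6 = 28.3 kJ/mol.
E(D) − E(A) = 28.7 − 28.3 = +0.4 kJ/mol.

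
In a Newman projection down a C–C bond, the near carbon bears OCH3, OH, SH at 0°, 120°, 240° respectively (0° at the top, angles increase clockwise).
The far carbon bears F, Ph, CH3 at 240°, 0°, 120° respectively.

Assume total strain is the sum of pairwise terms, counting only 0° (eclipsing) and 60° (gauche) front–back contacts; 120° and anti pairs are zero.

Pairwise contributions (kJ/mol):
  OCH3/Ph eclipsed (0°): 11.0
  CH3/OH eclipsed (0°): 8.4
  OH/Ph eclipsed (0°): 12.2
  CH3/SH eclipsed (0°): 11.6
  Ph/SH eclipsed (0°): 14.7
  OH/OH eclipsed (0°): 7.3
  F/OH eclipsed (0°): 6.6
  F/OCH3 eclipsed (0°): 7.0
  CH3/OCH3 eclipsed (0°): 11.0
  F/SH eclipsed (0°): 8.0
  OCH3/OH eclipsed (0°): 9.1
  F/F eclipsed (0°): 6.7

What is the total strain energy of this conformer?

27.4 kJ/mol

This conformer is eclipsed. OCH3 at 0° is eclipsed with Ph at 0° (11.0); OH at 120° is eclipsed with CH3 at 120° (8.4); SH at 240° is eclipsed with F at 240° (8.0). Total 27.4 kJ/mol.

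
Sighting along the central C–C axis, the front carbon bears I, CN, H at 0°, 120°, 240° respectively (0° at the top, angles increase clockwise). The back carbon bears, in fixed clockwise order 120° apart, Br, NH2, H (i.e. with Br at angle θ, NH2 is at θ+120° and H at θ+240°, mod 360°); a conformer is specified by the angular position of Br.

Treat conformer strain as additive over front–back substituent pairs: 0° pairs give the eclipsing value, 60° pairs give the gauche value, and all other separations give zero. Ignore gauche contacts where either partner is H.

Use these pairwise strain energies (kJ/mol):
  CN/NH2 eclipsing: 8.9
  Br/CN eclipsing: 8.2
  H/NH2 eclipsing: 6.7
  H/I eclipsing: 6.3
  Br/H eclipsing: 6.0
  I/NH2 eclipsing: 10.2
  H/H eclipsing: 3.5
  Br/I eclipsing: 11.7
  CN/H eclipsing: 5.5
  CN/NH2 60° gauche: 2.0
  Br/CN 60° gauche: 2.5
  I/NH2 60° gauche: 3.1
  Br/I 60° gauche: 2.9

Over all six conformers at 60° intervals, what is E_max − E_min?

18.5 kJ/mol

Br at 0° is eclipsed. I at 0° is eclipsed with Br at 0° (11.7); CN at 120° is eclipsed with NH2 at 120° (8.9); H at 240° is eclipsed with H at 240° (3.5). Total 24.1 kJ/mol.
Br at 60° is staggered. I at 0° is gauche with Br at 60° (2.9); CN at 120° is gauche with Br at 60° (2.5); CN at 120° is gauche with NH2 at 180° (2.0). Total 7.4 kJ/mol.
Br at 120° is eclipsed. I at 0° is eclipsed with H at 0° (6.3); CN at 120° is eclipsed with Br at 120° (8.2); H at 240° is eclipsed with NH2 at 240° (6.7). Total 21.2 kJ/mol.
Br at 180° is staggered. I at 0° is gauche with NH2 at 300° (3.1); CN at 120° is gauche with Br at 180° (2.5). Total 5.6 kJ/mol.
Br at 240° is eclipsed. I at 0° is eclipsed with NH2 at 0° (10.2); CN at 120° is eclipsed with H at 120° (5.5); H at 240° is eclipsed with Br at 240° (6.0). Total 21.7 kJ/mol.
Br at 300° is staggered. I at 0° is gauche with Br at 300° (2.9); I at 0° is gauche with NH2 at 60° (3.1); CN at 120° is gauche with NH2 at 60° (2.0). Total 8.0 kJ/mol.
Max at 0° (24.1 kJ/mol), min at 180° (5.6 kJ/mol); barrier = 18.5 kJ/mol.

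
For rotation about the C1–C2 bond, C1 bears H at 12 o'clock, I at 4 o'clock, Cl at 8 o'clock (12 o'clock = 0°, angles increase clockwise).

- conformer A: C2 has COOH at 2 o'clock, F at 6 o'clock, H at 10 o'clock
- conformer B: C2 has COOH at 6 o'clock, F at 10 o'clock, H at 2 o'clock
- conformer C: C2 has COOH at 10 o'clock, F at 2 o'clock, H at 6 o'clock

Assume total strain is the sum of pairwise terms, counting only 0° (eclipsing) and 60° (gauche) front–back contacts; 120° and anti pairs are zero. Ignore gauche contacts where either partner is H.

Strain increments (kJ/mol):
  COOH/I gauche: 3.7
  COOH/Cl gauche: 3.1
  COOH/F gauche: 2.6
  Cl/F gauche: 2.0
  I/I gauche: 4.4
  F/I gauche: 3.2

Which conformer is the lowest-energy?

A (staggered): I–COOH gauche, I–F gauche, Cl–F gauche; 3.7 + 3.2 + 2.0 = 8.9 kJ/mol.
B (staggered): I–COOH gauche, Cl–COOH gauche, Cl–F gauche; 3.7 + 3.1 + 2.0 = 8.8 kJ/mol.
C (staggered): I–F gauche, Cl–COOH gauche; 3.2 + 3.1 = 6.3 kJ/mol.
C has the lowest total (6.3 kJ/mol).

C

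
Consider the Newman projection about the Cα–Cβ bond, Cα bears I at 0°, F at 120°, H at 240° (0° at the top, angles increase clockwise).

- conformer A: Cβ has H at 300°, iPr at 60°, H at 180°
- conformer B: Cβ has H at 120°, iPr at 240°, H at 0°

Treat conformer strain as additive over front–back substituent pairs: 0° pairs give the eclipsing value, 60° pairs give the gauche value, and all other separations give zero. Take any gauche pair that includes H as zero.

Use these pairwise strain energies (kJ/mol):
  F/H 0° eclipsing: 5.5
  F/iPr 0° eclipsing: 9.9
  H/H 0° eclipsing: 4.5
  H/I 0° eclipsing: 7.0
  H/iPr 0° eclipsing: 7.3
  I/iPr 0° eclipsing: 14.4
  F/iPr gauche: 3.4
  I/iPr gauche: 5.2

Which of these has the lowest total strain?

A (staggered): I–iPr gauche, F–iPr gauche; 5.2 + 3.4 = 8.6 kJ/mol.
B (eclipsed): I–H eclipsed, F–H eclipsed, H–iPr eclipsed; 7.0 + 5.5 + 7.3 = 19.8 kJ/mol.
A has the lowest total (8.6 kJ/mol).

A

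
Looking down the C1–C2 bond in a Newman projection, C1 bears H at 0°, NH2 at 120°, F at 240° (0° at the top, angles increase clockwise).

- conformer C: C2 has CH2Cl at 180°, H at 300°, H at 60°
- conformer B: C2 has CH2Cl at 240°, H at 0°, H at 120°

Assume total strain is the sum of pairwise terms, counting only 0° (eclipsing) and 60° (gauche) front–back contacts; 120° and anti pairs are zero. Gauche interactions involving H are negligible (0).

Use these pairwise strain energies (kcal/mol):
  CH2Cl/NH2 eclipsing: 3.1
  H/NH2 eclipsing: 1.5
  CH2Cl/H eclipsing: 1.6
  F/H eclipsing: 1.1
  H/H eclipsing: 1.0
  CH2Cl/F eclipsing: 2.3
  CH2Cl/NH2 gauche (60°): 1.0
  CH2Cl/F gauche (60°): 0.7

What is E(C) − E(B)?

C (staggered): NH2–CH2Cl gauche, F–CH2Cl gauche; 1.0 + 0.7 = 1.7 kcal/mol.
B (eclipsed): H–H eclipsed, NH2–H eclipsed, F–CH2Cl eclipsed; 1.0 + 1.5 + 2.3 = 4.8 kcal/mol.
E(C) − E(B) = 1.7 − 4.8 = -3.1 kcal/mol.

-3.1 kcal/mol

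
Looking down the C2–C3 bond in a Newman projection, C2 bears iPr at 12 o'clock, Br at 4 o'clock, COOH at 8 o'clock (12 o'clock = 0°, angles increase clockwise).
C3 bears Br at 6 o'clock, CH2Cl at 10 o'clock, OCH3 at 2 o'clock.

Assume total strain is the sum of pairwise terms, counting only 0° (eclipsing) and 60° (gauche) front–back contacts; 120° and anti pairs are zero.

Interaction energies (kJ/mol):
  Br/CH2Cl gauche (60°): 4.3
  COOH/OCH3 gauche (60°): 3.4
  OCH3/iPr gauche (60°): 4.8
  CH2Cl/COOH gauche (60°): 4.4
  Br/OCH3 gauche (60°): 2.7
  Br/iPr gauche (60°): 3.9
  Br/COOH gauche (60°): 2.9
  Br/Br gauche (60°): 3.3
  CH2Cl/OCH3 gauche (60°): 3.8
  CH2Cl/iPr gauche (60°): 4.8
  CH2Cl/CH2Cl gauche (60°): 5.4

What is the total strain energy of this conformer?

This conformer (staggered): iPr–CH2Cl gauche, iPr–OCH3 gauche, Br–Br gauche, Br–OCH3 gauche, COOH–Br gauche, COOH–CH2Cl gauche; 4.8 + 4.8 + 3.3 + 2.7 + 2.9 + 4.4 = 22.9 kJ/mol.

22.9 kJ/mol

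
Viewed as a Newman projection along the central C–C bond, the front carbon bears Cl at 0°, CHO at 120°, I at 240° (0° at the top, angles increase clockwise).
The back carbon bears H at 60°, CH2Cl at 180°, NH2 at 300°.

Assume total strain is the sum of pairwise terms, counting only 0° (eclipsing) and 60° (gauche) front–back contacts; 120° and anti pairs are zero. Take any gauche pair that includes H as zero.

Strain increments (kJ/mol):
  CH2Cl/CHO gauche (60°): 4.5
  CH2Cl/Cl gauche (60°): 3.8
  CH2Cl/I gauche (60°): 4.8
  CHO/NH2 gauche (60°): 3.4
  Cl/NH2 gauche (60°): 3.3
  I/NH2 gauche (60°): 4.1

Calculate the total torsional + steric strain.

This conformer (staggered): Cl–NH2 gauche, CHO–CH2Cl gauche, I–CH2Cl gauche, I–NH2 gauche; 3.3 + 4.5 + 4.8 + 4.1 = 16.7 kJ/mol.

16.7 kJ/mol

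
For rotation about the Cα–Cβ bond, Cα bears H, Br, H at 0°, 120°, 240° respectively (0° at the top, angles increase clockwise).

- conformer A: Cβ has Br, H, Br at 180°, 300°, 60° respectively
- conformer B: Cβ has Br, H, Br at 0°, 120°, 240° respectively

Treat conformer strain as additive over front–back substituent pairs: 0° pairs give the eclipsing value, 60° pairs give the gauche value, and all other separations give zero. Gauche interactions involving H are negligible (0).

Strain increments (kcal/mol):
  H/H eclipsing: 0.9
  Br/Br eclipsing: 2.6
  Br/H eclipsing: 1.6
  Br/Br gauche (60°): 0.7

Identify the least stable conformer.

B

A (staggered): Br(120°)/Br(180°) gauche 0.7; Br(120°)/Br(60°) gauche 0.7 → 1.4 kcal/mol.
B (eclipsed): H(0°)/Br(0°) eclipsed 1.6; Br(120°)/H(120°) eclipsed 1.6; H(240°)/Br(240°) eclipsed 1.6 → 4.8 kcal/mol.
B has the highest total (4.8 kcal/mol).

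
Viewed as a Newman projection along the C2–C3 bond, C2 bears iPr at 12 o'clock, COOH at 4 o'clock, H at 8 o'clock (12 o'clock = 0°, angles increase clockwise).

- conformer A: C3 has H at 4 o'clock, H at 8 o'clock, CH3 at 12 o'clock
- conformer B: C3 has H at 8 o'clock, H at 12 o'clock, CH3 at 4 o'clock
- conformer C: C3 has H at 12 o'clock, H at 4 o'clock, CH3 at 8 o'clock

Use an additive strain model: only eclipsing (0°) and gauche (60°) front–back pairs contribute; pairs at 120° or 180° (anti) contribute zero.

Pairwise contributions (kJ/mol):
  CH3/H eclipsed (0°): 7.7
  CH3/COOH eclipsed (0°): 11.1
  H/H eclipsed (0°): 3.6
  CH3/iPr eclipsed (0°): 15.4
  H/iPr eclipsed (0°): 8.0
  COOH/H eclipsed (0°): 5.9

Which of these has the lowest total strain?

C

A is eclipsed. iPr at 0° is eclipsed with CH3 at 0° (15.4); COOH at 120° is eclipsed with H at 120° (5.9); H at 240° is eclipsed with H at 240° (3.6). Total 24.9 kJ/mol.
B is eclipsed. iPr at 0° is eclipsed with H at 0° (8.0); COOH at 120° is eclipsed with CH3 at 120° (11.1); H at 240° is eclipsed with H at 240° (3.6). Total 22.7 kJ/mol.
C is eclipsed. iPr at 0° is eclipsed with H at 0° (8.0); COOH at 120° is eclipsed with H at 120° (5.9); H at 240° is eclipsed with CH3 at 240° (7.7). Total 21.6 kJ/mol.
C has the lowest total (21.6 kJ/mol).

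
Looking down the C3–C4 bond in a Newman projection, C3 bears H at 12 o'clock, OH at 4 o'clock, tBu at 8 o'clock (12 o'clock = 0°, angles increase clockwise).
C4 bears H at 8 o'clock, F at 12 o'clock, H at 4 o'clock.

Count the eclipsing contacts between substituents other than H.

Every eclipsing pair involves H, so the count is 0.

0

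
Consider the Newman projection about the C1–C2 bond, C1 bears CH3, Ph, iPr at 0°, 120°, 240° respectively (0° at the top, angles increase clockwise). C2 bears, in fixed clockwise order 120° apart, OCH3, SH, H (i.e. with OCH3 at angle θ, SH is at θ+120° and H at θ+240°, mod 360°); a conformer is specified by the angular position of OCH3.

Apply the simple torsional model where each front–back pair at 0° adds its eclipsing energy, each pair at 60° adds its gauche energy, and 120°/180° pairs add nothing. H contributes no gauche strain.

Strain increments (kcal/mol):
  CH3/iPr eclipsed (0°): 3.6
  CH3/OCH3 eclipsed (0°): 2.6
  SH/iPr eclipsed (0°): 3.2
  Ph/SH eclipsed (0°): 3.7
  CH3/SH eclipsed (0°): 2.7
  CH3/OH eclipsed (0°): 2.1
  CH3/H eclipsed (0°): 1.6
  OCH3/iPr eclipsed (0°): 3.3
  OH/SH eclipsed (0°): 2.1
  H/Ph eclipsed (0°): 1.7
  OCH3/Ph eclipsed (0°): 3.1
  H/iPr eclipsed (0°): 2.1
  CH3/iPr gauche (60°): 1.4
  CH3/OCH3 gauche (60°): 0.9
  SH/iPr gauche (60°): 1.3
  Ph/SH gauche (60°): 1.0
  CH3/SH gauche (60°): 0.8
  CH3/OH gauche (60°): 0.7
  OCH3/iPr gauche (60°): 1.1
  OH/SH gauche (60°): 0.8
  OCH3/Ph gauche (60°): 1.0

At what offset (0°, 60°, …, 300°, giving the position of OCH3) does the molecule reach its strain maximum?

OCH3 at 0° (eclipsed): CH3(0°)/OCH3(0°) eclipsed 2.6; Ph(120°)/SH(120°) eclipsed 3.7; iPr(240°)/H(240°) eclipsed 2.1 → 8.4 kcal/mol.
OCH3 at 60° (staggered): CH3(0°)/OCH3(60°) gauche 0.9; Ph(120°)/OCH3(60°) gauche 1.0; Ph(120°)/SH(180°) gauche 1.0; iPr(240°)/SH(180°) gauche 1.3 → 4.2 kcal/mol.
OCH3 at 120° (eclipsed): CH3(0°)/H(0°) eclipsed 1.6; Ph(120°)/OCH3(120°) eclipsed 3.1; iPr(240°)/SH(240°) eclipsed 3.2 → 7.9 kcal/mol.
OCH3 at 180° (staggered): CH3(0°)/SH(300°) gauche 0.8; Ph(120°)/OCH3(180°) gauche 1.0; iPr(240°)/OCH3(180°) gauche 1.1; iPr(240°)/SH(300°) gauche 1.3 → 4.2 kcal/mol.
OCH3 at 240° (eclipsed): CH3(0°)/SH(0°) eclipsed 2.7; Ph(120°)/H(120°) eclipsed 1.7; iPr(240°)/OCH3(240°) eclipsed 3.3 → 7.7 kcal/mol.
OCH3 at 300° (staggered): CH3(0°)/OCH3(300°) gauche 0.9; CH3(0°)/SH(60°) gauche 0.8; Ph(120°)/SH(60°) gauche 1.0; iPr(240°)/OCH3(300°) gauche 1.1 → 3.8 kcal/mol.
The maximum (8.4 kcal/mol) occurs with OCH3 at 0°.

0°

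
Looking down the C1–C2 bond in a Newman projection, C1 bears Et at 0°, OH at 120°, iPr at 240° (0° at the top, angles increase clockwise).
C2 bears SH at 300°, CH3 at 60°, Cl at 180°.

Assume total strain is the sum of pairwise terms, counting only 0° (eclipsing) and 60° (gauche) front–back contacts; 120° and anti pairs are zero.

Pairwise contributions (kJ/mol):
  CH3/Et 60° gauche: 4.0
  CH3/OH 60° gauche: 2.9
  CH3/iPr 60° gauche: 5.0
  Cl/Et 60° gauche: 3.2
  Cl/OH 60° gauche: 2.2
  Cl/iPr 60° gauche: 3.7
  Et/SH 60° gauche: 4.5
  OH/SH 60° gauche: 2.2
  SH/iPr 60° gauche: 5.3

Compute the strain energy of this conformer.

This conformer (staggered): Et(0°)/SH(300°) gauche 4.5; Et(0°)/CH3(60°) gauche 4.0; OH(120°)/CH3(60°) gauche 2.9; OH(120°)/Cl(180°) gauche 2.2; iPr(240°)/SH(300°) gauche 5.3; iPr(240°)/Cl(180°) gauche 3.7 → 22.6 kJ/mol.

22.6 kJ/mol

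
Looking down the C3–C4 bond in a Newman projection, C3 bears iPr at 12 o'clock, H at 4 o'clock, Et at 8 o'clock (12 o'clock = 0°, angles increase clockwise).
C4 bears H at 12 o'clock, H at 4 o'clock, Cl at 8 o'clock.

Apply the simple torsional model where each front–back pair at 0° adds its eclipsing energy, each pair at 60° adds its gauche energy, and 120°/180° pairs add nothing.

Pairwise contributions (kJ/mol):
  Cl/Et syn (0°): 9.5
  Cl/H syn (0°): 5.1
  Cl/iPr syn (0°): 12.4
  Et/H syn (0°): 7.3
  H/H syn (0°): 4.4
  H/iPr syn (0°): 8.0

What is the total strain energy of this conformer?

This conformer (eclipsed): iPr(0°)/H(0°) eclipsed 8.0; H(120°)/H(120°) eclipsed 4.4; Et(240°)/Cl(240°) eclipsed 9.5 → 21.9 kJ/mol.

21.9 kJ/mol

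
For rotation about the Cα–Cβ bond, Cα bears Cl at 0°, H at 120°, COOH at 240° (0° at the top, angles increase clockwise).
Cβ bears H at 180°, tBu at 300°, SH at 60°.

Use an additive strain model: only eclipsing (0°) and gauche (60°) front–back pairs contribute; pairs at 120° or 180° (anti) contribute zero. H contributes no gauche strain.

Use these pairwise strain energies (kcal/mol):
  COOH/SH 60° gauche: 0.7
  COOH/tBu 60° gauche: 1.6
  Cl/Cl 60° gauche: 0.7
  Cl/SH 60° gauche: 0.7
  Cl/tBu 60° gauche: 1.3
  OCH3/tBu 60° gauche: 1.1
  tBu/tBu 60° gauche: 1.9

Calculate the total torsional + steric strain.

This conformer (staggered): Cl(0°)/tBu(300°) gauche 1.3; Cl(0°)/SH(60°) gauche 0.7; COOH(240°)/tBu(300°) gauche 1.6 → 3.6 kcal/mol.

3.6 kcal/mol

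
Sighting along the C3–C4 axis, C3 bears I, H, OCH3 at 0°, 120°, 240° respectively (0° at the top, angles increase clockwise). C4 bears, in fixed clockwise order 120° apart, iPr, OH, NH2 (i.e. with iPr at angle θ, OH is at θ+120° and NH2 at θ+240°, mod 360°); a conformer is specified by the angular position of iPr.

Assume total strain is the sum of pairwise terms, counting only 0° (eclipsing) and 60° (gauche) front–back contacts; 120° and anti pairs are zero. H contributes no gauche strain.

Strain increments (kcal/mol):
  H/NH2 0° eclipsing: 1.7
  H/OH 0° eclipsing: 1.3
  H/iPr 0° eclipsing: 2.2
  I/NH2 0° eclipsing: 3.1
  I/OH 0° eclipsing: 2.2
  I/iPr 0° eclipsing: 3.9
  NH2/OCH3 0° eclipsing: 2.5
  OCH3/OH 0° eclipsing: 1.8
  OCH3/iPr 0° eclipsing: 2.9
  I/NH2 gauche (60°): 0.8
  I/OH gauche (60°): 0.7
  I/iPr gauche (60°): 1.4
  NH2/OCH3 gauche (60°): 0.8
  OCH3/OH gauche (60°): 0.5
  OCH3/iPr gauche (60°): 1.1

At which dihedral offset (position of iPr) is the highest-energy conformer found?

iPr at 0° is eclipsed. I at 0° is eclipsed with iPr at 0° (3.9); H at 120° is eclipsed with OH at 120° (1.3); OCH3 at 240° is eclipsed with NH2 at 240° (2.5). Total 7.7 kcal/mol.
iPr at 60° is staggered. I at 0° is gauche with iPr at 60° (1.4); I at 0° is gauche with NH2 at 300° (0.8); OCH3 at 240° is gauche with OH at 180° (0.5); OCH3 at 240° is gauche with NH2 at 300° (0.8). Total 3.5 kcal/mol.
iPr at 120° is eclipsed. I at 0° is eclipsed with NH2 at 0° (3.1); H at 120° is eclipsed with iPr at 120° (2.2); OCH3 at 240° is eclipsed with OH at 240° (1.8). Total 7.1 kcal/mol.
iPr at 180° is staggered. I at 0° is gauche with OH at 300° (0.7); I at 0° is gauche with NH2 at 60° (0.8); OCH3 at 240° is gauche with iPr at 180° (1.1); OCH3 at 240° is gauche with OH at 300° (0.5). Total 3.1 kcal/mol.
iPr at 240° is eclipsed. I at 0° is eclipsed with OH at 0° (2.2); H at 120° is eclipsed with NH2 at 120° (1.7); OCH3 at 240° is eclipsed with iPr at 240° (2.9). Total 6.8 kcal/mol.
iPr at 300° is staggered. I at 0° is gauche with iPr at 300° (1.4); I at 0° is gauche with OH at 60° (0.7); OCH3 at 240° is gauche with iPr at 300° (1.1); OCH3 at 240° is gauche with NH2 at 180° (0.8). Total 4.0 kcal/mol.
The maximum (7.7 kcal/mol) occurs with iPr at 0°.

0°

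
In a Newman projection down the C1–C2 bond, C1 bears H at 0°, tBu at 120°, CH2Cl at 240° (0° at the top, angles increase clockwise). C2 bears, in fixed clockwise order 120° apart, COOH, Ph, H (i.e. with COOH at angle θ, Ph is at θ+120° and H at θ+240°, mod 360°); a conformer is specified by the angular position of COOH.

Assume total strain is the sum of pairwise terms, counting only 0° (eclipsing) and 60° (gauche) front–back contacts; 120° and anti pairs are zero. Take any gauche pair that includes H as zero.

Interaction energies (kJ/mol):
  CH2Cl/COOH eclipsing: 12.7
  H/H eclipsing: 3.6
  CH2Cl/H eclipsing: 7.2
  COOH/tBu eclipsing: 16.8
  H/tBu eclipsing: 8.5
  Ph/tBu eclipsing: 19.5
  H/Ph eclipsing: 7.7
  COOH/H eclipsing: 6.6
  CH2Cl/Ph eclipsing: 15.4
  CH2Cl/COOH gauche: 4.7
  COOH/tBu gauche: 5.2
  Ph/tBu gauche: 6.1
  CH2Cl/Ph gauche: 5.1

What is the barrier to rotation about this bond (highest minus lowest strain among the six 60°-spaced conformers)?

COOH at 0° (eclipsed): H–COOH eclipsed, tBu–Ph eclipsed, CH2Cl–H eclipsed; 6.6 + 19.5 + 7.2 = 33.3 kJ/mol.
COOH at 60° (staggered): tBu–COOH gauche, tBu–Ph gauche, CH2Cl–Ph gauche; 5.2 + 6.1 + 5.1 = 16.4 kJ/mol.
COOH at 120° (eclipsed): H–H eclipsed, tBu–COOH eclipsed, CH2Cl–Ph eclipsed; 3.6 + 16.8 + 15.4 = 35.8 kJ/mol.
COOH at 180° (staggered): tBu–COOH gauche, CH2Cl–COOH gauche, CH2Cl–Ph gauche; 5.2 + 4.7 + 5.1 = 15.0 kJ/mol.
COOH at 240° (eclipsed): H–Ph eclipsed, tBu–H eclipsed, CH2Cl–COOH eclipsed; 7.7 + 8.5 + 12.7 = 28.9 kJ/mol.
COOH at 300° (staggered): tBu–Ph gauche, CH2Cl–COOH gauche; 6.1 + 4.7 = 10.8 kJ/mol.
Max at 120° (35.8 kJ/mol), min at 300° (10.8 kJ/mol); barrier = 25.0 kJ/mol.

25.0 kJ/mol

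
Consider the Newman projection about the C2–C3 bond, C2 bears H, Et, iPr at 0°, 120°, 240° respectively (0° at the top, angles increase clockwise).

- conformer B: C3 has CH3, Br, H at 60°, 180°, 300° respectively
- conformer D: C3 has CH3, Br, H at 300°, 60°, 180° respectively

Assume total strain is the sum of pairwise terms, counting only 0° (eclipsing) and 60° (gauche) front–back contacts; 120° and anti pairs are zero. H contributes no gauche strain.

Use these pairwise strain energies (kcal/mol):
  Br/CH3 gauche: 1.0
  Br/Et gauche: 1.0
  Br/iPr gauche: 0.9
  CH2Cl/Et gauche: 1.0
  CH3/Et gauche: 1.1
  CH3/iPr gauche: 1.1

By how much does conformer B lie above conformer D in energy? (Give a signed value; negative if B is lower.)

B (staggered): Et(120°)/CH3(60°) gauche 1.1; Et(120°)/Br(180°) gauche 1.0; iPr(240°)/Br(180°) gauche 0.9 → 3.0 kcal/mol.
D (staggered): Et(120°)/Br(60°) gauche 1.0; iPr(240°)/CH3(300°) gauche 1.1 → 2.1 kcal/mol.
E(B) − E(D) = 3.0 − 2.1 = +0.9 kcal/mol.

+0.9 kcal/mol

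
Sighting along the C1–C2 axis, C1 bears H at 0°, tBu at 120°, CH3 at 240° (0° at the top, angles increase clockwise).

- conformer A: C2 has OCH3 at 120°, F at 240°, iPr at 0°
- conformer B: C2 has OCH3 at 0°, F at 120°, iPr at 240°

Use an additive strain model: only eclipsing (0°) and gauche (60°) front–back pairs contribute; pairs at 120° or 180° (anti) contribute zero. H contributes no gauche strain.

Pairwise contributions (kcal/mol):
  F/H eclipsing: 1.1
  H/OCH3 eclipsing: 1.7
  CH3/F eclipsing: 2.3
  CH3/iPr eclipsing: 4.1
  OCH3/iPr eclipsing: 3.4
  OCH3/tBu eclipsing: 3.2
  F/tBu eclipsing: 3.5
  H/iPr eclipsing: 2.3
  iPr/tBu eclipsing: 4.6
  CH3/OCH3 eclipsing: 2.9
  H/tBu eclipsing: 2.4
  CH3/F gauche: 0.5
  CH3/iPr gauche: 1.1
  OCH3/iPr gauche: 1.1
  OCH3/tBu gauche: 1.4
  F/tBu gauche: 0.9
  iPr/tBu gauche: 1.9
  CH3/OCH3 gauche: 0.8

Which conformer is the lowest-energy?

A

A (eclipsed): H–iPr eclipsed, tBu–OCH3 eclipsed, CH3–F eclipsed; 2.3 + 3.2 + 2.3 = 7.8 kcal/mol.
B (eclipsed): H–OCH3 eclipsed, tBu–F eclipsed, CH3–iPr eclipsed; 1.7 + 3.5 + 4.1 = 9.3 kcal/mol.
A has the lowest total (7.8 kcal/mol).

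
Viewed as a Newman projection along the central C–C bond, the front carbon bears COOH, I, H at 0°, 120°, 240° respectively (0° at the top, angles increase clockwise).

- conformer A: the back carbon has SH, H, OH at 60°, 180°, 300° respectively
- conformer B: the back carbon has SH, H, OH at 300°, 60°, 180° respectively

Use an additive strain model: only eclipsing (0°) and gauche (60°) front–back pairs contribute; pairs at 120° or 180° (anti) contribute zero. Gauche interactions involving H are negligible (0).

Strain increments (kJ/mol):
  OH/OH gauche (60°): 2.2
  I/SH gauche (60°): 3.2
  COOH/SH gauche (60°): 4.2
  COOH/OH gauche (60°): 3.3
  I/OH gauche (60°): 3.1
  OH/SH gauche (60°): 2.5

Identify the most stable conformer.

B

A (staggered): COOH–SH gauche, COOH–OH gauche, I–SH gauche; 4.2 + 3.3 + 3.2 = 10.7 kJ/mol.
B (staggered): COOH–SH gauche, I–OH gauche; 4.2 + 3.1 = 7.3 kJ/mol.
B has the lowest total (7.3 kJ/mol).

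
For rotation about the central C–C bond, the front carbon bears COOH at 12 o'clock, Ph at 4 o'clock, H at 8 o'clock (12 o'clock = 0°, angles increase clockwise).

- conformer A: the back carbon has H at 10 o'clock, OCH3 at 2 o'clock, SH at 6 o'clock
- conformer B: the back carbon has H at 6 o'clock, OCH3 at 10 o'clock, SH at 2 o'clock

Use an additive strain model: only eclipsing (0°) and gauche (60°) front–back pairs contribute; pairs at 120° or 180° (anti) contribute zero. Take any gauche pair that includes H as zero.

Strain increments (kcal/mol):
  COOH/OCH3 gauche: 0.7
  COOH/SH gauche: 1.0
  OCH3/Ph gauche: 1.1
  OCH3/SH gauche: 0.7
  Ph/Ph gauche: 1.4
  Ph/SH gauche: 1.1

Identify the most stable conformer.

A is staggered. COOH at 0° is gauche with OCH3 at 60° (0.7); Ph at 120° is gauche with OCH3 at 60° (1.1); Ph at 120° is gauche with SH at 180° (1.1). Total 2.9 kcal/mol.
B is staggered. COOH at 0° is gauche with OCH3 at 300° (0.7); COOH at 0° is gauche with SH at 60° (1.0); Ph at 120° is gauche with SH at 60° (1.1). Total 2.8 kcal/mol.
B has the lowest total (2.8 kcal/mol).

B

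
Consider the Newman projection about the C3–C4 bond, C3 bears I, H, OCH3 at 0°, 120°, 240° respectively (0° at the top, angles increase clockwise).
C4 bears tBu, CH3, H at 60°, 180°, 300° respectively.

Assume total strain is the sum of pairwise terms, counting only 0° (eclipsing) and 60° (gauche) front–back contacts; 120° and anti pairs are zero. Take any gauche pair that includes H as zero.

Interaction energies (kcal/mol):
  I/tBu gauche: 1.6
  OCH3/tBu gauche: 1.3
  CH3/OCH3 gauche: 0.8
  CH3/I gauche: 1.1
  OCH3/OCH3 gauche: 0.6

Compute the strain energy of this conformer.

This conformer (staggered): I–tBu gauche, OCH3–CH3 gauche; 1.6 + 0.8 = 2.4 kcal/mol.

2.4 kcal/mol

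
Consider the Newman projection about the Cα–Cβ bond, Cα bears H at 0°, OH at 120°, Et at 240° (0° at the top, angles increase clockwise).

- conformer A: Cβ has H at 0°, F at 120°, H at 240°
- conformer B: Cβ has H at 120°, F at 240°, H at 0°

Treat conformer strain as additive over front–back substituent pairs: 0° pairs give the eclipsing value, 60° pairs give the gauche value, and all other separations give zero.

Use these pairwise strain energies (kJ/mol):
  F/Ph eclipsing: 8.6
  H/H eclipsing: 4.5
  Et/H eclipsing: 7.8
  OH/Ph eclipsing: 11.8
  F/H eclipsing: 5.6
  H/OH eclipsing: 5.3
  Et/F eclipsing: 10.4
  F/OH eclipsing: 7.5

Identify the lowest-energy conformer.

A

A (eclipsed): H–H eclipsed, OH–F eclipsed, Et–H eclipsed; 4.5 + 7.5 + 7.8 = 19.8 kJ/mol.
B (eclipsed): H–H eclipsed, OH–H eclipsed, Et–F eclipsed; 4.5 + 5.3 + 10.4 = 20.2 kJ/mol.
A has the lowest total (19.8 kJ/mol).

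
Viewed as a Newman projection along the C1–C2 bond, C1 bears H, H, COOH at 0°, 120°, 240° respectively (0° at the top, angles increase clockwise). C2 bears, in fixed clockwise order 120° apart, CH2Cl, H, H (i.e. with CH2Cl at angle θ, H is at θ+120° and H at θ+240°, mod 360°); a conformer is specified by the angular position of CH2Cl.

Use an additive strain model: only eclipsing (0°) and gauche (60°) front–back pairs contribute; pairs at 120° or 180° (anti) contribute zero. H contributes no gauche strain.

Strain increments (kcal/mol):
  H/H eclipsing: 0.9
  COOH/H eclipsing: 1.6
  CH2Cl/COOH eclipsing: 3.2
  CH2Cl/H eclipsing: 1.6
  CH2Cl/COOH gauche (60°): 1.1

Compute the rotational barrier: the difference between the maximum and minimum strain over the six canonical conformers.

CH2Cl at 0° (eclipsed): H–CH2Cl eclipsed, H–H eclipsed, COOH–H eclipsed; 1.6 + 0.9 + 1.6 = 4.1 kcal/mol.
CH2Cl at 60° (staggered): no non-H gauche contacts → 0.0 kcal/mol.
CH2Cl at 120° (eclipsed): H–H eclipsed, H–CH2Cl eclipsed, COOH–H eclipsed; 0.9 + 1.6 + 1.6 = 4.1 kcal/mol.
CH2Cl at 180° (staggered): COOH–CH2Cl gauche; 1.1 = 1.1 kcal/mol.
CH2Cl at 240° (eclipsed): H–H eclipsed, H–H eclipsed, COOH–CH2Cl eclipsed; 0.9 + 0.9 + 3.2 = 5.0 kcal/mol.
CH2Cl at 300° (staggered): COOH–CH2Cl gauche; 1.1 = 1.1 kcal/mol.
Max at 240° (5.0 kcal/mol), min at 60° (0.0 kcal/mol); barrier = 5.0 kcal/mol.

5.0 kcal/mol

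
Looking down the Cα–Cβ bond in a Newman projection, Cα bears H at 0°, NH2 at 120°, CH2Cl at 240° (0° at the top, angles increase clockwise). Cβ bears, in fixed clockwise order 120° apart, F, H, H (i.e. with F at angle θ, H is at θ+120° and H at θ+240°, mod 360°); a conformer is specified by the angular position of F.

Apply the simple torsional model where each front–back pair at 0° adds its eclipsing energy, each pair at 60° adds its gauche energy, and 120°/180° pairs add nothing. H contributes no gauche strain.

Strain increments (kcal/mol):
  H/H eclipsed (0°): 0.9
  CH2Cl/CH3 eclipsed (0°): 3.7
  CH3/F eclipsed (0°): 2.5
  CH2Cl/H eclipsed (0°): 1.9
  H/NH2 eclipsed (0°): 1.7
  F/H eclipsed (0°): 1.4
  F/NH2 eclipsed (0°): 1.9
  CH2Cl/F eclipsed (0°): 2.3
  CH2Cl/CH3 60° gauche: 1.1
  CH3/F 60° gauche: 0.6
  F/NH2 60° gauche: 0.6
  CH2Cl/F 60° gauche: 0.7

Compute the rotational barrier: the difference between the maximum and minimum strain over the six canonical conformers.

F at 0° is eclipsed. H at 0° is eclipsed with F at 0° (1.4); NH2 at 120° is eclipsed with H at 120° (1.7); CH2Cl at 240° is eclipsed with H at 240° (1.9). Total 5.0 kcal/mol.
F at 60° is staggered. NH2 at 120° is gauche with F at 60° (0.6). Total 0.6 kcal/mol.
F at 120° is eclipsed. H at 0° is eclipsed with H at 0° (0.9); NH2 at 120° is eclipsed with F at 120° (1.9); CH2Cl at 240° is eclipsed with H at 240° (1.9). Total 4.7 kcal/mol.
F at 180° is staggered. NH2 at 120° is gauche with F at 180° (0.6); CH2Cl at 240° is gauche with F at 180° (0.7). Total 1.3 kcal/mol.
F at 240° is eclipsed. H at 0° is eclipsed with H at 0° (0.9); NH2 at 120° is eclipsed with H at 120° (1.7); CH2Cl at 240° is eclipsed with F at 240° (2.3). Total 4.9 kcal/mol.
F at 300° is staggered. CH2Cl at 240° is gauche with F at 300° (0.7). Total 0.7 kcal/mol.
Max at 0° (5.0 kcal/mol), min at 60° (0.6 kcal/mol); barrier = 4.4 kcal/mol.

4.4 kcal/mol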